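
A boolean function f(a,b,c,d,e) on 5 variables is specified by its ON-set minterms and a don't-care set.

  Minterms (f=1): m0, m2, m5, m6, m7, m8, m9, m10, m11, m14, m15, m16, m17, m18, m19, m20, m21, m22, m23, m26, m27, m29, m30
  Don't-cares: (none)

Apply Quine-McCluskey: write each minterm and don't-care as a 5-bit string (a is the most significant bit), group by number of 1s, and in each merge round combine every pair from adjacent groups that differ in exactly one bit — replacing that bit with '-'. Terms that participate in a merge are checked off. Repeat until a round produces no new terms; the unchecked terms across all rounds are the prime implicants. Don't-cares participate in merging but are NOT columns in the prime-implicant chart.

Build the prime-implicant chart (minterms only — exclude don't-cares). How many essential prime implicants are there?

5

[col 0] 00000*, 00010*, 00101*, 00110*, 00111*, 01000*, 01001*, 01010*, 01011*, 01110*, 01111*, 10000*, 10001*, 10010*, 10011*, 10100*, 10101*, 10110*, 10111*, 11010*, 11011*, 11101*, 11110*
[col 1] -0000*, -0010*, -0101*, -0110*, -0111*, -1010*, -1011*, -1110*, 0-000*, 0-010*, 0-110*, 0-111*, 00-10*, 000-0*, 001-1*, 0011-*, 01-10*, 01-11*, 010-0*, 010-1*, 0100-*, 0101-*, 0111-*, 1-010*, 1-011*, 1-101, 1-110*, 10-00*, 10-01*, 10-10*, 10-11*, 100-0*, 100-1*, 1000-*, 1001-*, 101-0*, 101-1*, 1010-*, 1011-*, 11-10*, 1101-*
[col 2] --010*, --110*, -0-10*, -00-0, -01-1, -011-, -1-10*, -101-, 0--10*, 0-0-0, 0-11-, 01-1-, 010--, 1--10*, 1-01-, 10--0*, 10--1*, 10-0-*, 10-1-*, 100--*, 101--*
[col 3] ---10, 10---
Prime implicants: ---10, -00-0, -01-1, -011-, -101-, 0-0-0, 0-11-, 01-1-, 010--, 1-01-, 1-101, 10---
PI chart (minterm → PIs covering it):
  0 | -00-0,0-0-0
  2 | ---10,-00-0,0-0-0
  5 | -01-1  (sole → essential)
  6 | ---10,-011-,0-11-
  7 | -01-1,-011-,0-11-
  8 | 0-0-0,010--
  9 | 010--  (sole → essential)
  10 | ---10,-101-,0-0-0,01-1-,010--
  11 | -101-,01-1-,010--
  14 | ---10,0-11-,01-1-
  15 | 0-11-,01-1-
  16 | -00-0,10---
  17 | 10---  (sole → essential)
  18 | ---10,-00-0,1-01-,10---
  19 | 1-01-,10---
  20 | 10---  (sole → essential)
  21 | -01-1,1-101,10---
  22 | ---10,-011-,10---
  23 | -01-1,-011-,10---
  26 | ---10,-101-,1-01-
  27 | -101-,1-01-
  29 | 1-101  (sole → essential)
  30 | ---10  (sole → essential)
Essential prime implicants: ---10, -01-1, 010--, 1-101, 10---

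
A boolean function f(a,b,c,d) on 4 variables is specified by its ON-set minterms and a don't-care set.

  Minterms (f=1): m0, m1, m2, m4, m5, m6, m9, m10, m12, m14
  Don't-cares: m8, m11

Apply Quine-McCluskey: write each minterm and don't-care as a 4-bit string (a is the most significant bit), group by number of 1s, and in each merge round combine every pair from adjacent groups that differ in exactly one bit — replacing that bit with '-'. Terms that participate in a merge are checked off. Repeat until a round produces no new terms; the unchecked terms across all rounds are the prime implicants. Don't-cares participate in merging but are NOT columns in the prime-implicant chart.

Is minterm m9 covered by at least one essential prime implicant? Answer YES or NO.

NO

Round 0: 0000✓ 0001✓ 0010✓ 0100✓ 0101✓ 0110✓ 1000✓ 1001✓ 1010✓ 1011✓ 1100✓ 1110✓
Round 1: -000✓ -001✓ -010✓ -100✓ -110✓ 0-00✓ 0-01✓ 0-10✓ 00-0✓ 000-✓ 01-0✓ 010-✓ 1-00✓ 1-10✓ 10-0✓ 10-1✓ 100-✓ 101-✓ 11-0✓
Round 2: --00✓ --10✓ -0-0✓ -00- -1-0✓ 0--0✓ 0-0- 1--0✓ 10--
Round 3: ---0
PIs = {---0, -00-, 0-0-, 10--}
Coverage chart:
  m0: ---0,-00-,0-0-
  m1: -00-,0-0-
  m2: ---0 ←essential
  m4: ---0,0-0-
  m5: 0-0- ←essential
  m6: ---0 ←essential
  m9: -00-,10--
  m10: ---0,10--
  m12: ---0 ←essential
  m14: ---0 ←essential
Essential: ---0, 0-0-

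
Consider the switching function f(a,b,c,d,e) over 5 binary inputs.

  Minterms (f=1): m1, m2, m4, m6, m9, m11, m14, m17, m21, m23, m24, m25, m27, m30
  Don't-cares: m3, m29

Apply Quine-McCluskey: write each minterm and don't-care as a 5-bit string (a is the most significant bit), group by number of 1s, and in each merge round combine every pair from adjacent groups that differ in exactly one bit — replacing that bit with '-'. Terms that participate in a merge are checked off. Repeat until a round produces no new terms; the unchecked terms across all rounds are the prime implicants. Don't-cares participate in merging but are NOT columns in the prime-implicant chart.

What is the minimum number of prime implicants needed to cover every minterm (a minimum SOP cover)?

Round 0: 00001✓ 00010✓ 00011✓ 00100✓ 00110✓ 01001✓ 01011✓ 01110✓ 10001✓ 10101✓ 10111✓ 11000✓ 11001✓ 11011✓ 11101✓ 11110✓
Round 1: -0001✓ -1001✓ -1011✓ -1110 0-001✓ 0-011✓ 0-110 00-10 000-1✓ 0001- 001-0 010-1✓ 1-001✓ 1-101✓ 10-01✓ 101-1 11-01✓ 110-1✓ 1100-
Round 2: --001 -10-1 0-0-1 1--01
PIs = {--001, -10-1, -1110, 0-0-1, 0-110, 00-10, 0001-, 001-0, 1--01, 101-1, 1100-}
Coverage chart:
  m1: --001,0-0-1
  m2: 00-10,0001-
  m4: 001-0 ←essential
  m6: 0-110,00-10,001-0
  m9: --001,-10-1,0-0-1
  m11: -10-1,0-0-1
  m14: -1110,0-110
  m17: --001,1--01
  m21: 1--01,101-1
  m23: 101-1 ←essential
  m24: 1100- ←essential
  m25: --001,-10-1,1--01,1100-
  m27: -10-1 ←essential
  m30: -1110 ←essential
Essential: -10-1, -1110, 001-0, 101-1, 1100-
Petrick residual → --001, 00-10
Min cover (7 terms): c'd'e + bc'e + bcde' + a'b'de' + a'b'ce' + ab'ce + abc'd'

7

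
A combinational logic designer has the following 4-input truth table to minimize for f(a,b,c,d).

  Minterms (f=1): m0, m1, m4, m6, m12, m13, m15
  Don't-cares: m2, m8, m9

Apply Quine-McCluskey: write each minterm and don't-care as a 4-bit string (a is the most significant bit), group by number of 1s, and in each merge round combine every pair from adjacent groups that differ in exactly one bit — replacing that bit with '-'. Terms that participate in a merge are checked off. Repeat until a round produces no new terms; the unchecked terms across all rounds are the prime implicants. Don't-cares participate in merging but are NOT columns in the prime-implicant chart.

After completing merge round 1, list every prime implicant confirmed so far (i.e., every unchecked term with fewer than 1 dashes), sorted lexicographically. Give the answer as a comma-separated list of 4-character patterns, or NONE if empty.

NONE

[col 0] 0000*, 0001*, 0010*, 0100*, 0110*, 1000*, 1001*, 1100*, 1101*, 1111*
[col 1] -000*, -001*, -100*, 0-00*, 0-10*, 00-0*, 000-*, 01-0*, 1-00*, 1-01*, 100-*, 11-1, 110-*
[col 2] --00, -00-, 0--0, 1-0-
Prime implicants: --00, -00-, 0--0, 1-0-, 11-1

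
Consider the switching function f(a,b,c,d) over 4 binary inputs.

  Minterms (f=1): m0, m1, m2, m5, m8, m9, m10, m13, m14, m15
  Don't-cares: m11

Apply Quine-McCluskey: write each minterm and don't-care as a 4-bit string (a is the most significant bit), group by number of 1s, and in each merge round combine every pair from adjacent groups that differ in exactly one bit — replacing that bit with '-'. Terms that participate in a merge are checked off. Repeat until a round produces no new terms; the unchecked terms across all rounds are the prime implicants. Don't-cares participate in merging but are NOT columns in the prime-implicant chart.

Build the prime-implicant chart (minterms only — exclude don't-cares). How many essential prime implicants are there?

3

size-2^0 implicants → 0000(✓)  0001(✓)  0010(✓)  0101(✓)  1000(✓)  1001(✓)  1010(✓)  1011(✓)  1101(✓)  1110(✓)  1111(✓)
size-2^1 implicants → -000(✓)  -001(✓)  -010(✓)  -101(✓)  0-01(✓)  00-0(✓)  000-(✓)  1-01(✓)  1-10(✓)  1-11(✓)  10-0(✓)  10-1(✓)  100-(✓)  101-(✓)  11-1(✓)  111-(✓)
size-2^2 implicants → --01  -0-0  -00-  1--1  1-1-  10--
Unchecked terms (primes): --01, -0-0, -00-, 1--1, 1-1-, 10--
Minterm coverage:
  m0 ⊆ -0-0,-00-
  m1 ⊆ --01,-00-
  m2 ⊆ -0-0 [E]
  m5 ⊆ --01 [E]
  m8 ⊆ -0-0,-00-,10--
  m9 ⊆ --01,-00-,1--1,10--
  m10 ⊆ -0-0,1-1-,10--
  m13 ⊆ --01,1--1
  m14 ⊆ 1-1- [E]
  m15 ⊆ 1--1,1-1-
E = {--01, -0-0, 1-1-}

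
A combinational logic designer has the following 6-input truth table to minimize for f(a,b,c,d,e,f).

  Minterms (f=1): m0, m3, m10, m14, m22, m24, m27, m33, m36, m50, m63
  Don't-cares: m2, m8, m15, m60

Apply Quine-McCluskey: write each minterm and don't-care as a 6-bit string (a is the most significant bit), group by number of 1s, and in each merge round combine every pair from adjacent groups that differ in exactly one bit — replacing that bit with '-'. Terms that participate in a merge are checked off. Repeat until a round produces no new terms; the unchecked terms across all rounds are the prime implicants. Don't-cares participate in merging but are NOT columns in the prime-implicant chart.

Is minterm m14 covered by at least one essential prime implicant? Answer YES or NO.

size-2^0 implicants → 000000(✓)  000010(✓)  000011(✓)  001000(✓)  001010(✓)  001110(✓)  001111(✓)  010110  011000(✓)  011011  100001  100100  110010  111100  111111
size-2^1 implicants → 0-1000  00-000(✓)  00-010(✓)  0000-0(✓)  00001-  001-10  0010-0(✓)  00111-
size-2^2 implicants → 00-0-0
Unchecked terms (primes): 0-1000, 00-0-0, 00001-, 001-10, 00111-, 010110, 011011, 100001, 100100, 110010, 111100, 111111
Minterm coverage:
  m0 ⊆ 00-0-0 [E]
  m3 ⊆ 00001- [E]
  m10 ⊆ 00-0-0,001-10
  m14 ⊆ 001-10,00111-
  m22 ⊆ 010110 [E]
  m24 ⊆ 0-1000 [E]
  m27 ⊆ 011011 [E]
  m33 ⊆ 100001 [E]
  m36 ⊆ 100100 [E]
  m50 ⊆ 110010 [E]
  m63 ⊆ 111111 [E]
E = {0-1000, 00-0-0, 00001-, 010110, 011011, 100001, 100100, 110010, 111111}

NO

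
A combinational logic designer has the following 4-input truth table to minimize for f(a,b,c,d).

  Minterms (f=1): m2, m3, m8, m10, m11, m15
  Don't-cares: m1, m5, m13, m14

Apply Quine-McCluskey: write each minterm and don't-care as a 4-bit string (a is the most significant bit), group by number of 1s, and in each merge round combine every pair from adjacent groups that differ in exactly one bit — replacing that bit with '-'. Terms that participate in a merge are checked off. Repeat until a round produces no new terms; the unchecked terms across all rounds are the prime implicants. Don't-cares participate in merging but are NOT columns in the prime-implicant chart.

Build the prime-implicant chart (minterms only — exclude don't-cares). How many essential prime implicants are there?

2

size-2^0 implicants → 0001(✓)  0010(✓)  0011(✓)  0101(✓)  1000(✓)  1010(✓)  1011(✓)  1101(✓)  1110(✓)  1111(✓)
size-2^1 implicants → -010(✓)  -011(✓)  -101  0-01  00-1  001-(✓)  1-10(✓)  1-11(✓)  10-0  101-(✓)  11-1  111-(✓)
size-2^2 implicants → -01-  1-1-
Unchecked terms (primes): -01-, -101, 0-01, 00-1, 1-1-, 10-0, 11-1
Minterm coverage:
  m2 ⊆ -01- [E]
  m3 ⊆ -01-,00-1
  m8 ⊆ 10-0 [E]
  m10 ⊆ -01-,1-1-,10-0
  m11 ⊆ -01-,1-1-
  m15 ⊆ 1-1-,11-1
E = {-01-, 10-0}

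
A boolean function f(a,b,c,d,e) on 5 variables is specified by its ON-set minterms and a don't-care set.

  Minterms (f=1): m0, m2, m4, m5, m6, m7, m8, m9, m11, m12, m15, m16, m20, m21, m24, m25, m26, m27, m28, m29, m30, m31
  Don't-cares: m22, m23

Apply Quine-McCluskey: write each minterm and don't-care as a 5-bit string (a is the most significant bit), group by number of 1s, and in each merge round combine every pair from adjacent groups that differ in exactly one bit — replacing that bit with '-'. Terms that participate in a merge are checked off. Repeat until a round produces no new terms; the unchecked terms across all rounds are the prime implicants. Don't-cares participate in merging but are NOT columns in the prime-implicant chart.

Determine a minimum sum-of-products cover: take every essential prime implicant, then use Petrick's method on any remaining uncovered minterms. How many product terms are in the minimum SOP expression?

6

[col 0] 00000*, 00010*, 00100*, 00101*, 00110*, 00111*, 01000*, 01001*, 01011*, 01100*, 01111*, 10000*, 10100*, 10101*, 10110*, 10111*, 11000*, 11001*, 11010*, 11011*, 11100*, 11101*, 11110*, 11111*
[col 1] -0000*, -0100*, -0101*, -0110*, -0111*, -1000*, -1001*, -1011*, -1100*, -1111*, 0-000*, 0-100*, 0-111*, 00-00*, 00-10*, 000-0*, 001-0*, 001-1*, 0010-*, 0011-*, 01-00*, 01-11*, 010-1*, 0100-*, 1-000*, 1-100*, 1-101*, 1-110*, 1-111*, 10-00*, 101-0*, 101-1*, 1010-*, 1011-*, 11-00*, 11-01*, 11-10*, 11-11*, 110-0*, 110-1*, 1100-*, 1101-*, 111-0*, 111-1*, 1110-*, 1111-*
[col 2] --000*, --100*, --111, -0-00*, -01-0*, -01-1*, -010-*, -011-*, -1-00*, -1-11, -10-1, -100-, 0--00*, 00--0, 001--*, 1--00*, 1-1-0*, 1-1-1*, 1-10-*, 1-11-*, 101--*, 11--0*, 11--1*, 11-0-*, 11-1-*, 110--*, 111--*
[col 3] ---00, -01--, 1-1--, 11---
Prime implicants: ---00, --111, -01--, -1-11, -10-1, -100-, 00--0, 1-1--, 11---
PI chart (minterm → PIs covering it):
  0 | ---00,00--0
  2 | 00--0  (sole → essential)
  4 | ---00,-01--,00--0
  5 | -01--  (sole → essential)
  6 | -01--,00--0
  7 | --111,-01--
  8 | ---00,-100-
  9 | -10-1,-100-
  11 | -1-11,-10-1
  12 | ---00  (sole → essential)
  15 | --111,-1-11
  16 | ---00  (sole → essential)
  20 | ---00,-01--,1-1--
  21 | -01--,1-1--
  24 | ---00,-100-,11---
  25 | -10-1,-100-,11---
  26 | 11---  (sole → essential)
  27 | -1-11,-10-1,11---
  28 | ---00,1-1--,11---
  29 | 1-1--,11---
  30 | 1-1--,11---
  31 | --111,-1-11,1-1--,11---
Essential prime implicants: ---00, -01--, 00--0, 11---
Petrick residual → --111, -10-1
Minimum SOP uses 6 PIs: d'e' + cde + b'c + bc'e + a'b'e' + ab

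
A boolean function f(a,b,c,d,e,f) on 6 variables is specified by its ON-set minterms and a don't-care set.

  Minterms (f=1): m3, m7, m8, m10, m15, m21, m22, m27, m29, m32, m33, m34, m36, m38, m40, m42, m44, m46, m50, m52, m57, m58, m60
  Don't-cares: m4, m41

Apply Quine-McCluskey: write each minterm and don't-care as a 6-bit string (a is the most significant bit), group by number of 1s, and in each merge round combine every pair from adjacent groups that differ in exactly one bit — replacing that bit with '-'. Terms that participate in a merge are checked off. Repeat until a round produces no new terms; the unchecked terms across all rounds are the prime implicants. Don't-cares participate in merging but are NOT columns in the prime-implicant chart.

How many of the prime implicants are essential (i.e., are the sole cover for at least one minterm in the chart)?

11

Round 0: 000011✓ 000100✓ 000111✓ 001000✓ 001010✓ 001111✓ 010101✓ 010110 011011 011101✓ 100000✓ 100001✓ 100010✓ 100100✓ 100110✓ 101000✓ 101001✓ 101010✓ 101100✓ 101110✓ 110010✓ 110100✓ 111001✓ 111010✓ 111100✓
Round 1: -00100 -01000✓ -01010✓ 00-111 000-11 0010-0✓ 01-101 1-0010✓ 1-0100✓ 1-1001 1-1010✓ 1-1100✓ 10-000✓ 10-001✓ 10-010✓ 10-100✓ 10-110✓ 100-00✓ 100-10✓ 1000-0✓ 10000-✓ 1001-0✓ 101-00✓ 101-10✓ 1010-0✓ 10100-✓ 1011-0✓ 11-010✓ 11-100✓
Round 2: -010-0 1--010 1--100 10--00✓ 10--10✓ 10-0-0✓ 10-00- 10-1-0✓ 100--0✓ 101--0✓
Round 3: 10---0
PIs = {-00100, -010-0, 00-111, 000-11, 01-101, 010110, 011011, 1--010, 1--100, 1-1001, 10---0, 10-00-}
Coverage chart:
  m3: 000-11 ←essential
  m7: 00-111,000-11
  m8: -010-0 ←essential
  m10: -010-0 ←essential
  m15: 00-111 ←essential
  m21: 01-101 ←essential
  m22: 010110 ←essential
  m27: 011011 ←essential
  m29: 01-101 ←essential
  m32: 10---0,10-00-
  m33: 10-00- ←essential
  m34: 1--010,10---0
  m36: -00100,1--100,10---0
  m38: 10---0 ←essential
  m40: -010-0,10---0,10-00-
  m42: -010-0,1--010,10---0
  m44: 1--100,10---0
  m46: 10---0 ←essential
  m50: 1--010 ←essential
  m52: 1--100 ←essential
  m57: 1-1001 ←essential
  m58: 1--010 ←essential
  m60: 1--100 ←essential
Essential: -010-0, 00-111, 000-11, 01-101, 010110, 011011, 1--010, 1--100, 1-1001, 10---0, 10-00-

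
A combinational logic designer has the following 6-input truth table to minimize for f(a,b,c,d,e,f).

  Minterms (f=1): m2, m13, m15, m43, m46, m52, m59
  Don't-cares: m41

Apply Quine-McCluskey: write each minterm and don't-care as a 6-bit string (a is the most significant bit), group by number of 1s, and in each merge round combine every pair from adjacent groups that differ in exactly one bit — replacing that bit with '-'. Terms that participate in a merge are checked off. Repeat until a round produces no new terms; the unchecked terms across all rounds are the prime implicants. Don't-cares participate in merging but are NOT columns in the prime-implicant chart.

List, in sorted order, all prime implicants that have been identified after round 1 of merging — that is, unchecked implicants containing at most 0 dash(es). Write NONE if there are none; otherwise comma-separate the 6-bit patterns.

000010, 101110, 110100

Round 0: 000010 001101✓ 001111✓ 101001✓ 101011✓ 101110 110100 111011✓
Round 1: 0011-1 1-1011 1010-1
PIs = {000010, 0011-1, 1-1011, 1010-1, 101110, 110100}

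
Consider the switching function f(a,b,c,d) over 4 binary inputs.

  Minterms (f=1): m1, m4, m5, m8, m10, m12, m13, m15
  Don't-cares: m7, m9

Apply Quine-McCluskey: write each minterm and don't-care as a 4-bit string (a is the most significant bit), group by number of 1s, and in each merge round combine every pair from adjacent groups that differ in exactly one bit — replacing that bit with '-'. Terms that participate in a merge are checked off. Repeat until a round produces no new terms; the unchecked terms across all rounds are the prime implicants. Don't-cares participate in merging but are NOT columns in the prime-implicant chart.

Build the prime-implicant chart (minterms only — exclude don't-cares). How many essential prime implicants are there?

4

[col 0] 0001*, 0100*, 0101*, 0111*, 1000*, 1001*, 1010*, 1100*, 1101*, 1111*
[col 1] -001*, -100*, -101*, -111*, 0-01*, 01-1*, 010-*, 1-00*, 1-01*, 10-0, 100-*, 11-1*, 110-*
[col 2] --01, -1-1, -10-, 1-0-
Prime implicants: --01, -1-1, -10-, 1-0-, 10-0
PI chart (minterm → PIs covering it):
  1 | --01  (sole → essential)
  4 | -10-  (sole → essential)
  5 | --01,-1-1,-10-
  8 | 1-0-,10-0
  10 | 10-0  (sole → essential)
  12 | -10-,1-0-
  13 | --01,-1-1,-10-,1-0-
  15 | -1-1  (sole → essential)
Essential prime implicants: --01, -1-1, -10-, 10-0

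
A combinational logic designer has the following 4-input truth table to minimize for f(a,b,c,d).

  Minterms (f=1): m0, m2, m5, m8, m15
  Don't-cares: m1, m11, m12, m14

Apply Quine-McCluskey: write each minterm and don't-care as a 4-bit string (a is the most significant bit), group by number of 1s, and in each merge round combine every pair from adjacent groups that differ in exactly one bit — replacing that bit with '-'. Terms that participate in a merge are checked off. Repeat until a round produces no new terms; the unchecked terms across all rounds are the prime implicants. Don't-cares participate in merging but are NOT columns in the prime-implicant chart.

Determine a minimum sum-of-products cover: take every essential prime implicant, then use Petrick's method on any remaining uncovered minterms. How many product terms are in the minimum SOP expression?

4

size-2^0 implicants → 0000(✓)  0001(✓)  0010(✓)  0101(✓)  1000(✓)  1011(✓)  1100(✓)  1110(✓)  1111(✓)
size-2^1 implicants → -000  0-01  00-0  000-  1-00  1-11  11-0  111-
Unchecked terms (primes): -000, 0-01, 00-0, 000-, 1-00, 1-11, 11-0, 111-
Minterm coverage:
  m0 ⊆ -000,00-0,000-
  m2 ⊆ 00-0 [E]
  m5 ⊆ 0-01 [E]
  m8 ⊆ -000,1-00
  m15 ⊆ 1-11,111-
E = {0-01, 00-0}
Petrick residual → -000, 1-11
Cover = b'c'd' + a'c'd + a'b'd' + acd  |cover|=4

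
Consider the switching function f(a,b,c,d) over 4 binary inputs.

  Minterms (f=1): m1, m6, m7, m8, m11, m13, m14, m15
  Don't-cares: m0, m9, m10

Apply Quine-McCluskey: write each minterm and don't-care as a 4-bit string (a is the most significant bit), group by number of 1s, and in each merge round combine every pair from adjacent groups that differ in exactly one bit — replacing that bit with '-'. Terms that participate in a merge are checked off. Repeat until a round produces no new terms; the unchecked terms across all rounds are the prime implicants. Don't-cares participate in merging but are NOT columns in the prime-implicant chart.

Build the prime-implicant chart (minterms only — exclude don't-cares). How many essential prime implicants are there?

[col 0] 0000*, 0001*, 0110*, 0111*, 1000*, 1001*, 1010*, 1011*, 1101*, 1110*, 1111*
[col 1] -000*, -001*, -110*, -111*, 000-*, 011-*, 1-01*, 1-10*, 1-11*, 10-0*, 10-1*, 100-*, 101-*, 11-1*, 111-*
[col 2] -00-, -11-, 1--1, 1-1-, 10--
Prime implicants: -00-, -11-, 1--1, 1-1-, 10--
PI chart (minterm → PIs covering it):
  1 | -00-  (sole → essential)
  6 | -11-  (sole → essential)
  7 | -11-  (sole → essential)
  8 | -00-,10--
  11 | 1--1,1-1-,10--
  13 | 1--1  (sole → essential)
  14 | -11-,1-1-
  15 | -11-,1--1,1-1-
Essential prime implicants: -00-, -11-, 1--1

3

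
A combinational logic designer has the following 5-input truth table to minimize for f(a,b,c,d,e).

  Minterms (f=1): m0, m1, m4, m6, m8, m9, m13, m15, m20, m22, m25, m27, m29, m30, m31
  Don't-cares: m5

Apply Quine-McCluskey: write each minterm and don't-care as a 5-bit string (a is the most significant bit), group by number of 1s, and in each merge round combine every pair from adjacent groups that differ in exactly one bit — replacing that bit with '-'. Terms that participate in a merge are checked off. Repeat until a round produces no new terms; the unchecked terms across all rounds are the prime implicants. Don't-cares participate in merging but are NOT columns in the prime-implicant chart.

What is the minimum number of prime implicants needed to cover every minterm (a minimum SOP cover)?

5

[col 0] 00000*, 00001*, 00100*, 00101*, 00110*, 01000*, 01001*, 01101*, 01111*, 10100*, 10110*, 11001*, 11011*, 11101*, 11110*, 11111*
[col 1] -0100*, -0110*, -1001*, -1101*, -1111*, 0-000*, 0-001*, 0-101*, 00-00*, 00-01*, 0000-*, 001-0*, 0010-*, 01-01*, 0100-*, 011-1*, 1-110, 101-0*, 11-01*, 11-11*, 110-1*, 111-1*, 1111-
[col 2] -01-0, -1-01, -11-1, 0--01, 0-00-, 00-0-, 11--1
Prime implicants: -01-0, -1-01, -11-1, 0--01, 0-00-, 00-0-, 1-110, 11--1, 1111-
PI chart (minterm → PIs covering it):
  0 | 0-00-,00-0-
  1 | 0--01,0-00-,00-0-
  4 | -01-0,00-0-
  6 | -01-0  (sole → essential)
  8 | 0-00-  (sole → essential)
  9 | -1-01,0--01,0-00-
  13 | -1-01,-11-1,0--01
  15 | -11-1  (sole → essential)
  20 | -01-0  (sole → essential)
  22 | -01-0,1-110
  25 | -1-01,11--1
  27 | 11--1  (sole → essential)
  29 | -1-01,-11-1,11--1
  30 | 1-110,1111-
  31 | -11-1,11--1,1111-
Essential prime implicants: -01-0, -11-1, 0-00-, 11--1
Petrick residual → 1-110
Minimum SOP uses 5 PIs: b'ce' + bce + a'c'd' + acde' + abe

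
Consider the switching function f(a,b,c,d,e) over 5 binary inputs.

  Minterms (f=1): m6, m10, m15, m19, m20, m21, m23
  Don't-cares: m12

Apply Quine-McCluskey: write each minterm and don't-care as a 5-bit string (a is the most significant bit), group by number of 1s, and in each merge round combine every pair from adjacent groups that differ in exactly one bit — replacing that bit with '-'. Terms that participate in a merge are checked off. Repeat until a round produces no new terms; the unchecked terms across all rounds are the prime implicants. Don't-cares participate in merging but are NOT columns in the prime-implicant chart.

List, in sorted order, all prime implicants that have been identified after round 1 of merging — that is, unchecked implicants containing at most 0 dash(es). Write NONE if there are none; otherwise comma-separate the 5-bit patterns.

Round 0: 00110 01010 01100 01111 10011✓ 10100✓ 10101✓ 10111✓
Round 1: 10-11 101-1 1010-
PIs = {00110, 01010, 01100, 01111, 10-11, 101-1, 1010-}

00110, 01010, 01100, 01111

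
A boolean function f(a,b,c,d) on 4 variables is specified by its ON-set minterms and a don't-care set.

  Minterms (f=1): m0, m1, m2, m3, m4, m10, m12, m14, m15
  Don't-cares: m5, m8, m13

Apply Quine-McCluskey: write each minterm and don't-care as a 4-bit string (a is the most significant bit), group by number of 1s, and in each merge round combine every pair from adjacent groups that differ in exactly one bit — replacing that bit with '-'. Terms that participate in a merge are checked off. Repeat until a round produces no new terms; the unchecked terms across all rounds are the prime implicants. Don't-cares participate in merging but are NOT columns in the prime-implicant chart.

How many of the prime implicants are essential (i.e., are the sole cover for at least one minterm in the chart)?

size-2^0 implicants → 0000(✓)  0001(✓)  0010(✓)  0011(✓)  0100(✓)  0101(✓)  1000(✓)  1010(✓)  1100(✓)  1101(✓)  1110(✓)  1111(✓)
size-2^1 implicants → -000(✓)  -010(✓)  -100(✓)  -101(✓)  0-00(✓)  0-01(✓)  00-0(✓)  00-1(✓)  000-(✓)  001-(✓)  010-(✓)  1-00(✓)  1-10(✓)  10-0(✓)  11-0(✓)  11-1(✓)  110-(✓)  111-(✓)
size-2^2 implicants → --00  -0-0  -10-  0-0-  00--  1--0  11--
Unchecked terms (primes): --00, -0-0, -10-, 0-0-, 00--, 1--0, 11--
Minterm coverage:
  m0 ⊆ --00,-0-0,0-0-,00--
  m1 ⊆ 0-0-,00--
  m2 ⊆ -0-0,00--
  m3 ⊆ 00-- [E]
  m4 ⊆ --00,-10-,0-0-
  m10 ⊆ -0-0,1--0
  m12 ⊆ --00,-10-,1--0,11--
  m14 ⊆ 1--0,11--
  m15 ⊆ 11-- [E]
E = {00--, 11--}

2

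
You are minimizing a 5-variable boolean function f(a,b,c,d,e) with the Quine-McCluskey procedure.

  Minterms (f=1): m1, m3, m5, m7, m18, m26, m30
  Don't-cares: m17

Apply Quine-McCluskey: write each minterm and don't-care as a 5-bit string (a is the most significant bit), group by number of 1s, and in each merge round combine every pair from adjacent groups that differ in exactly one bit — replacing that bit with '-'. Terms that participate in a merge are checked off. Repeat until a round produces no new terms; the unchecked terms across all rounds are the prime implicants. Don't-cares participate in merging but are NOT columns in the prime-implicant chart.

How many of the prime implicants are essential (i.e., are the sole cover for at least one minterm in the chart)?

3

Round 0: 00001✓ 00011✓ 00101✓ 00111✓ 10001✓ 10010✓ 11010✓ 11110✓
Round 1: -0001 00-01✓ 00-11✓ 000-1✓ 001-1✓ 1-010 11-10
Round 2: 00--1
PIs = {-0001, 00--1, 1-010, 11-10}
Coverage chart:
  m1: -0001,00--1
  m3: 00--1 ←essential
  m5: 00--1 ←essential
  m7: 00--1 ←essential
  m18: 1-010 ←essential
  m26: 1-010,11-10
  m30: 11-10 ←essential
Essential: 00--1, 1-010, 11-10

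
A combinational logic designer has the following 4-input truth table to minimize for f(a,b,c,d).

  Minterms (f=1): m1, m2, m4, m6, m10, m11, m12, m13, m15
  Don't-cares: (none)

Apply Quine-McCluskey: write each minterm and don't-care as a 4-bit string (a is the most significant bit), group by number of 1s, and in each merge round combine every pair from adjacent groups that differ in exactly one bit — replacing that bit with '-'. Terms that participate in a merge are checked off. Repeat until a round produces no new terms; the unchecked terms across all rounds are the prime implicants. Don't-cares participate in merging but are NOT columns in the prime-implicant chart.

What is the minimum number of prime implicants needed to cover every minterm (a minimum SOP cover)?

5

size-2^0 implicants → 0001  0010(✓)  0100(✓)  0110(✓)  1010(✓)  1011(✓)  1100(✓)  1101(✓)  1111(✓)
size-2^1 implicants → -010  -100  0-10  01-0  1-11  101-  11-1  110-
Unchecked terms (primes): -010, -100, 0-10, 0001, 01-0, 1-11, 101-, 11-1, 110-
Minterm coverage:
  m1 ⊆ 0001 [E]
  m2 ⊆ -010,0-10
  m4 ⊆ -100,01-0
  m6 ⊆ 0-10,01-0
  m10 ⊆ -010,101-
  m11 ⊆ 1-11,101-
  m12 ⊆ -100,110-
  m13 ⊆ 11-1,110-
  m15 ⊆ 1-11,11-1
E = {0001}
Petrick residual → -010, 01-0, 1-11, 110-
Cover = b'cd' + a'b'c'd + a'bd' + acd + abc'  |cover|=5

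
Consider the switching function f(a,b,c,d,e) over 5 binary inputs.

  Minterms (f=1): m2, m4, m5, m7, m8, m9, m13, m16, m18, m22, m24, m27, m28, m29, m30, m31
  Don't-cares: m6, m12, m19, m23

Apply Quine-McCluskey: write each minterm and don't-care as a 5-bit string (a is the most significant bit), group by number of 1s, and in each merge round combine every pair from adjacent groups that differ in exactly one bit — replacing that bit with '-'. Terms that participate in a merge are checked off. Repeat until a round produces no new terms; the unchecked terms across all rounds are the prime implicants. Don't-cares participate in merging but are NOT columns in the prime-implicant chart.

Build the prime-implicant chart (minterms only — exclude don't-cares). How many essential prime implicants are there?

3

size-2^0 implicants → 00010(✓)  00100(✓)  00101(✓)  00110(✓)  00111(✓)  01000(✓)  01001(✓)  01100(✓)  01101(✓)  10000(✓)  10010(✓)  10011(✓)  10110(✓)  10111(✓)  11000(✓)  11011(✓)  11100(✓)  11101(✓)  11110(✓)  11111(✓)
size-2^1 implicants → -0010(✓)  -0110(✓)  -0111(✓)  -1000(✓)  -1100(✓)  -1101(✓)  0-100(✓)  0-101(✓)  00-10(✓)  001-0(✓)  001-1(✓)  0010-(✓)  0011-(✓)  01-00(✓)  01-01(✓)  0100-(✓)  0110-(✓)  1-000  1-011(✓)  1-110(✓)  1-111(✓)  10-10(✓)  10-11(✓)  100-0  1001-(✓)  1011-(✓)  11-00(✓)  11-11(✓)  111-0(✓)  111-1(✓)  1110-(✓)  1111-(✓)
size-2^2 implicants → -0-10  -011-  -1-00  -110-  0-10-  001--  01-0-  1--11  1-11-  10-1-  111--
Unchecked terms (primes): -0-10, -011-, -1-00, -110-, 0-10-, 001--, 01-0-, 1--11, 1-000, 1-11-, 10-1-, 100-0, 111--
Minterm coverage:
  m2 ⊆ -0-10 [E]
  m4 ⊆ 0-10-,001--
  m5 ⊆ 0-10-,001--
  m7 ⊆ -011-,001--
  m8 ⊆ -1-00,01-0-
  m9 ⊆ 01-0- [E]
  m13 ⊆ -110-,0-10-,01-0-
  m16 ⊆ 1-000,100-0
  m18 ⊆ -0-10,10-1-,100-0
  m22 ⊆ -0-10,-011-,1-11-,10-1-
  m24 ⊆ -1-00,1-000
  m27 ⊆ 1--11 [E]
  m28 ⊆ -1-00,-110-,111--
  m29 ⊆ -110-,111--
  m30 ⊆ 1-11-,111--
  m31 ⊆ 1--11,1-11-,111--
E = {-0-10, 01-0-, 1--11}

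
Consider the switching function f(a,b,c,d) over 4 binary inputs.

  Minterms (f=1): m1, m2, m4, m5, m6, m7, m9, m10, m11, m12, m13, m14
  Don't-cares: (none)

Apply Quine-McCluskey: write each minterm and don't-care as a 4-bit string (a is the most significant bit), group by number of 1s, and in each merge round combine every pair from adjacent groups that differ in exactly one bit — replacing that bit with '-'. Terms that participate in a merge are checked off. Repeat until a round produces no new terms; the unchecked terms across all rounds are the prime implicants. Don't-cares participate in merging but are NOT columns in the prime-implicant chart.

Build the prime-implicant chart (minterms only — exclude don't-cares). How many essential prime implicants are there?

Round 0: 0001✓ 0010✓ 0100✓ 0101✓ 0110✓ 0111✓ 1001✓ 1010✓ 1011✓ 1100✓ 1101✓ 1110✓
Round 1: -001✓ -010✓ -100✓ -101✓ -110✓ 0-01✓ 0-10✓ 01-0✓ 01-1✓ 010-✓ 011-✓ 1-01✓ 1-10✓ 10-1 101- 11-0✓ 110-✓
Round 2: --01 --10 -1-0 -10- 01--
PIs = {--01, --10, -1-0, -10-, 01--, 10-1, 101-}
Coverage chart:
  m1: --01 ←essential
  m2: --10 ←essential
  m4: -1-0,-10-,01--
  m5: --01,-10-,01--
  m6: --10,-1-0,01--
  m7: 01-- ←essential
  m9: --01,10-1
  m10: --10,101-
  m11: 10-1,101-
  m12: -1-0,-10-
  m13: --01,-10-
  m14: --10,-1-0
Essential: --01, --10, 01--

3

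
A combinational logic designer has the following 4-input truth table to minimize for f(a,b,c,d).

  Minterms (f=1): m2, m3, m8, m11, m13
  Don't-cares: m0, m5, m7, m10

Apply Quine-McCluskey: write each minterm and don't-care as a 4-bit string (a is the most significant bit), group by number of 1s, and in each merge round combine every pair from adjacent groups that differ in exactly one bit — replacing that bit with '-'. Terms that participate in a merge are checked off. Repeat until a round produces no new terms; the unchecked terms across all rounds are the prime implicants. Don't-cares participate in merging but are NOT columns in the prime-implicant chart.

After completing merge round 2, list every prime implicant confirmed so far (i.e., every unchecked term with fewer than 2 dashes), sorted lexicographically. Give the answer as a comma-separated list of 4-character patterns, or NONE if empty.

-101, 0-11, 01-1

Round 0: 0000✓ 0010✓ 0011✓ 0101✓ 0111✓ 1000✓ 1010✓ 1011✓ 1101✓
Round 1: -000✓ -010✓ -011✓ -101 0-11 00-0✓ 001-✓ 01-1 10-0✓ 101-✓
Round 2: -0-0 -01-
PIs = {-0-0, -01-, -101, 0-11, 01-1}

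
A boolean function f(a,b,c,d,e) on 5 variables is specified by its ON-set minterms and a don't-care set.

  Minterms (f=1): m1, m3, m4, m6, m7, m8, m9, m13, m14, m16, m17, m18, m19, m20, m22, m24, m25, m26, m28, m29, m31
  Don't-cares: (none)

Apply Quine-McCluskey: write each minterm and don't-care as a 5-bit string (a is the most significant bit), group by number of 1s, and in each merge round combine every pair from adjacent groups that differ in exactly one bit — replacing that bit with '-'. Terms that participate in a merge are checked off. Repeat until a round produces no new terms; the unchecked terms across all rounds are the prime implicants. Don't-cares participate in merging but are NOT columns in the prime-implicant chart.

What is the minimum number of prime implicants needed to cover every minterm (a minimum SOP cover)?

[col 0] 00001*, 00011*, 00100*, 00110*, 00111*, 01000*, 01001*, 01101*, 01110*, 10000*, 10001*, 10010*, 10011*, 10100*, 10110*, 11000*, 11001*, 11010*, 11100*, 11101*, 11111*
[col 1] -0001*, -0011*, -0100*, -0110*, -1000*, -1001*, -1101*, 0-001*, 0-110, 00-11, 000-1*, 001-0*, 0011-, 01-01*, 0100-*, 1-000*, 1-001*, 1-010*, 1-100*, 10-00*, 10-10*, 100-0*, 100-1*, 1000-*, 1001-*, 101-0*, 11-00*, 11-01*, 110-0*, 1100-*, 111-1, 1110-*
[col 2] --001, -00-1, -01-0, -1-01, -100-, 1--00, 1-0-0, 1-00-, 10--0, 100--, 11-0-
Prime implicants: --001, -00-1, -01-0, -1-01, -100-, 0-110, 00-11, 0011-, 1--00, 1-0-0, 1-00-, 10--0, 100--, 11-0-, 111-1
PI chart (minterm → PIs covering it):
  1 | --001,-00-1
  3 | -00-1,00-11
  4 | -01-0  (sole → essential)
  6 | -01-0,0-110,0011-
  7 | 00-11,0011-
  8 | -100-  (sole → essential)
  9 | --001,-1-01,-100-
  13 | -1-01  (sole → essential)
  14 | 0-110  (sole → essential)
  16 | 1--00,1-0-0,1-00-,10--0,100--
  17 | --001,-00-1,1-00-,100--
  18 | 1-0-0,10--0,100--
  19 | -00-1,100--
  20 | -01-0,1--00,10--0
  22 | -01-0,10--0
  24 | -100-,1--00,1-0-0,1-00-,11-0-
  25 | --001,-1-01,-100-,1-00-,11-0-
  26 | 1-0-0  (sole → essential)
  28 | 1--00,11-0-
  29 | -1-01,11-0-,111-1
  31 | 111-1  (sole → essential)
Essential prime implicants: -01-0, -1-01, -100-, 0-110, 1-0-0, 111-1
Petrick residual → -00-1, 00-11, 1--00
Minimum SOP uses 9 PIs: b'c'e + b'ce' + bd'e + bc'd' + a'cde' + a'b'de + ad'e' + ac'e' + abce

9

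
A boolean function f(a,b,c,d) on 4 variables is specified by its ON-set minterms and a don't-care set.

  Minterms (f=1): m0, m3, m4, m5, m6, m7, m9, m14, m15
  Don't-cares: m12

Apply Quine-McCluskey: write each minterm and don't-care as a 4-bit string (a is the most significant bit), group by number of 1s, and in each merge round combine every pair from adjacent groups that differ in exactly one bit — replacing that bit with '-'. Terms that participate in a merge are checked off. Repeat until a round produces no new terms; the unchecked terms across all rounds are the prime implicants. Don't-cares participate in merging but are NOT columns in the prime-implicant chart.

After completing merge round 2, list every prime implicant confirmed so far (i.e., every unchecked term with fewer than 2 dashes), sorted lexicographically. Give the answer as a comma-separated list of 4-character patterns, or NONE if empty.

size-2^0 implicants → 0000(✓)  0011(✓)  0100(✓)  0101(✓)  0110(✓)  0111(✓)  1001  1100(✓)  1110(✓)  1111(✓)
size-2^1 implicants → -100(✓)  -110(✓)  -111(✓)  0-00  0-11  01-0(✓)  01-1(✓)  010-(✓)  011-(✓)  11-0(✓)  111-(✓)
size-2^2 implicants → -1-0  -11-  01--
Unchecked terms (primes): -1-0, -11-, 0-00, 0-11, 01--, 1001

0-00, 0-11, 1001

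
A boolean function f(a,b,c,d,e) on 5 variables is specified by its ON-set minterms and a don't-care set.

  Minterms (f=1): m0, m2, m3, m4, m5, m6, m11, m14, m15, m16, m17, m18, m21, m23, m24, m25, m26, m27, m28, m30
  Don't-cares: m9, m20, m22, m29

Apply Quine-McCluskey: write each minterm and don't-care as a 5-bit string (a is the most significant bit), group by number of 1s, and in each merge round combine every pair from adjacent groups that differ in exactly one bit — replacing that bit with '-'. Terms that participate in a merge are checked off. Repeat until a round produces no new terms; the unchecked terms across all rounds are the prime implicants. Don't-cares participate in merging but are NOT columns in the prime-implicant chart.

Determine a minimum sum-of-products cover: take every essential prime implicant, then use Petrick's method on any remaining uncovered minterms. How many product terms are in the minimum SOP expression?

size-2^0 implicants → 00000(✓)  00010(✓)  00011(✓)  00100(✓)  00101(✓)  00110(✓)  01001(✓)  01011(✓)  01110(✓)  01111(✓)  10000(✓)  10001(✓)  10010(✓)  10100(✓)  10101(✓)  10110(✓)  10111(✓)  11000(✓)  11001(✓)  11010(✓)  11011(✓)  11100(✓)  11101(✓)  11110(✓)
size-2^1 implicants → -0000(✓)  -0010(✓)  -0100(✓)  -0101(✓)  -0110(✓)  -1001(✓)  -1011(✓)  -1110(✓)  0-011  0-110(✓)  00-00(✓)  00-10(✓)  000-0(✓)  0001-  001-0(✓)  0010-(✓)  01-11  010-1(✓)  0111-  1-000(✓)  1-001(✓)  1-010(✓)  1-100(✓)  1-101(✓)  1-110(✓)  10-00(✓)  10-01(✓)  10-10(✓)  100-0(✓)  1000-(✓)  101-0(✓)  101-1(✓)  1010-(✓)  1011-(✓)  11-00(✓)  11-01(✓)  11-10(✓)  110-0(✓)  110-1(✓)  1100-(✓)  1101-(✓)  111-0(✓)  1110-(✓)
size-2^2 implicants → --110  -0-00(✓)  -0-10(✓)  -00-0(✓)  -01-0(✓)  -010-  -10-1  00--0(✓)  1--00(✓)  1--01(✓)  1--10(✓)  1-0-0(✓)  1-00-(✓)  1-1-0(✓)  1-10-(✓)  10--0(✓)  10-0-(✓)  101--  11--0(✓)  11-0-(✓)  110--
size-2^3 implicants → -0--0  1---0  1--0-
Unchecked terms (primes): --110, -0--0, -010-, -10-1, 0-011, 0001-, 01-11, 0111-, 1---0, 1--0-, 101--, 110--
Minterm coverage:
  m0 ⊆ -0--0 [E]
  m2 ⊆ -0--0,0001-
  m3 ⊆ 0-011,0001-
  m4 ⊆ -0--0,-010-
  m5 ⊆ -010- [E]
  m6 ⊆ --110,-0--0
  m11 ⊆ -10-1,0-011,01-11
  m14 ⊆ --110,0111-
  m15 ⊆ 01-11,0111-
  m16 ⊆ -0--0,1---0,1--0-
  m17 ⊆ 1--0- [E]
  m18 ⊆ -0--0,1---0
  m21 ⊆ -010-,1--0-,101--
  m23 ⊆ 101-- [E]
  m24 ⊆ 1---0,1--0-,110--
  m25 ⊆ -10-1,1--0-,110--
  m26 ⊆ 1---0,110--
  m27 ⊆ -10-1,110--
  m28 ⊆ 1---0,1--0-
  m30 ⊆ --110,1---0
E = {-0--0, -010-, 1--0-, 101--}
Petrick residual → --110, 0-011, 01-11, 110--
Cover = cde' + b'e' + b'cd' + a'c'de + a'bde + ad' + ab'c + abc'  |cover|=8

8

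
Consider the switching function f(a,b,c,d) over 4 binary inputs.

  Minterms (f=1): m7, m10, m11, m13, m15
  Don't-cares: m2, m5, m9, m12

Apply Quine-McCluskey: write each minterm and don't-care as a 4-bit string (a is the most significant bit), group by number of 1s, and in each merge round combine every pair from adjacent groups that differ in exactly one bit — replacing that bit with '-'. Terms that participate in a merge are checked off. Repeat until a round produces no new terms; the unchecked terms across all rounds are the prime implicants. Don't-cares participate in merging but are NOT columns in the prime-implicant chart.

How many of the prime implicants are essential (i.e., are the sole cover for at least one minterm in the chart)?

1

[col 0] 0010*, 0101*, 0111*, 1001*, 1010*, 1011*, 1100*, 1101*, 1111*
[col 1] -010, -101*, -111*, 01-1*, 1-01*, 1-11*, 10-1*, 101-, 11-1*, 110-
[col 2] -1-1, 1--1
Prime implicants: -010, -1-1, 1--1, 101-, 110-
PI chart (minterm → PIs covering it):
  7 | -1-1  (sole → essential)
  10 | -010,101-
  11 | 1--1,101-
  13 | -1-1,1--1,110-
  15 | -1-1,1--1
Essential prime implicants: -1-1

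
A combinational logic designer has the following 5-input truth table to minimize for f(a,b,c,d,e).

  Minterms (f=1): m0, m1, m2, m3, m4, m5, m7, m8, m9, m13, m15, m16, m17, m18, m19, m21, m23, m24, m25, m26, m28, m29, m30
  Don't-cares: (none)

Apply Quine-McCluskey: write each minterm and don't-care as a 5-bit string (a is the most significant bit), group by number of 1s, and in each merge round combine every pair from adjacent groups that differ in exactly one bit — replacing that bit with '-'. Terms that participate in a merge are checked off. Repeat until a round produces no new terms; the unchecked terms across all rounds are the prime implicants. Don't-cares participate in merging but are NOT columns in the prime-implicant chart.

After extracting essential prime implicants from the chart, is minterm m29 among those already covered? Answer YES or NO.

Round 0: 00000✓ 00001✓ 00010✓ 00011✓ 00100✓ 00101✓ 00111✓ 01000✓ 01001✓ 01101✓ 01111✓ 10000✓ 10001✓ 10010✓ 10011✓ 10101✓ 10111✓ 11000✓ 11001✓ 11010✓ 11100✓ 11101✓ 11110✓
Round 1: -0000✓ -0001✓ -0010✓ -0011✓ -0101✓ -0111✓ -1000✓ -1001✓ -1101✓ 0-000✓ 0-001✓ 0-101✓ 0-111✓ 00-00✓ 00-01✓ 00-11✓ 000-0✓ 000-1✓ 0000-✓ 0001-✓ 001-1✓ 0010-✓ 01-01✓ 0100-✓ 011-1✓ 1-000✓ 1-001✓ 1-010✓ 1-101✓ 10-01✓ 10-11✓ 100-0✓ 100-1✓ 1000-✓ 1001-✓ 101-1✓ 11-00✓ 11-01✓ 11-10✓ 110-0✓ 1100-✓ 111-0✓ 1110-✓
Round 2: --000✓ --001✓ --101✓ -0-01✓ -0-11✓ -00-0✓ -00-1✓ -000-✓ -001-✓ -01-1✓ -1-01✓ -100-✓ 0--01✓ 0-00-✓ 0-1-1 00--1✓ 00-0- 000--✓ 1--01✓ 1-0-0 1-00-✓ 10--1✓ 100--✓ 11--0 11-0-
Round 3: ---01 --00- -0--1 -00--
PIs = {---01, --00-, -0--1, -00--, 0-1-1, 00-0-, 1-0-0, 11--0, 11-0-}
Coverage chart:
  m0: --00-,-00--,00-0-
  m1: ---01,--00-,-0--1,-00--,00-0-
  m2: -00-- ←essential
  m3: -0--1,-00--
  m4: 00-0- ←essential
  m5: ---01,-0--1,0-1-1,00-0-
  m7: -0--1,0-1-1
  m8: --00- ←essential
  m9: ---01,--00-
  m13: ---01,0-1-1
  m15: 0-1-1 ←essential
  m16: --00-,-00--,1-0-0
  m17: ---01,--00-,-0--1,-00--
  m18: -00--,1-0-0
  m19: -0--1,-00--
  m21: ---01,-0--1
  m23: -0--1 ←essential
  m24: --00-,1-0-0,11--0,11-0-
  m25: ---01,--00-,11-0-
  m26: 1-0-0,11--0
  m28: 11--0,11-0-
  m29: ---01,11-0-
  m30: 11--0 ←essential
Essential: --00-, -0--1, -00--, 0-1-1, 00-0-, 11--0

NO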